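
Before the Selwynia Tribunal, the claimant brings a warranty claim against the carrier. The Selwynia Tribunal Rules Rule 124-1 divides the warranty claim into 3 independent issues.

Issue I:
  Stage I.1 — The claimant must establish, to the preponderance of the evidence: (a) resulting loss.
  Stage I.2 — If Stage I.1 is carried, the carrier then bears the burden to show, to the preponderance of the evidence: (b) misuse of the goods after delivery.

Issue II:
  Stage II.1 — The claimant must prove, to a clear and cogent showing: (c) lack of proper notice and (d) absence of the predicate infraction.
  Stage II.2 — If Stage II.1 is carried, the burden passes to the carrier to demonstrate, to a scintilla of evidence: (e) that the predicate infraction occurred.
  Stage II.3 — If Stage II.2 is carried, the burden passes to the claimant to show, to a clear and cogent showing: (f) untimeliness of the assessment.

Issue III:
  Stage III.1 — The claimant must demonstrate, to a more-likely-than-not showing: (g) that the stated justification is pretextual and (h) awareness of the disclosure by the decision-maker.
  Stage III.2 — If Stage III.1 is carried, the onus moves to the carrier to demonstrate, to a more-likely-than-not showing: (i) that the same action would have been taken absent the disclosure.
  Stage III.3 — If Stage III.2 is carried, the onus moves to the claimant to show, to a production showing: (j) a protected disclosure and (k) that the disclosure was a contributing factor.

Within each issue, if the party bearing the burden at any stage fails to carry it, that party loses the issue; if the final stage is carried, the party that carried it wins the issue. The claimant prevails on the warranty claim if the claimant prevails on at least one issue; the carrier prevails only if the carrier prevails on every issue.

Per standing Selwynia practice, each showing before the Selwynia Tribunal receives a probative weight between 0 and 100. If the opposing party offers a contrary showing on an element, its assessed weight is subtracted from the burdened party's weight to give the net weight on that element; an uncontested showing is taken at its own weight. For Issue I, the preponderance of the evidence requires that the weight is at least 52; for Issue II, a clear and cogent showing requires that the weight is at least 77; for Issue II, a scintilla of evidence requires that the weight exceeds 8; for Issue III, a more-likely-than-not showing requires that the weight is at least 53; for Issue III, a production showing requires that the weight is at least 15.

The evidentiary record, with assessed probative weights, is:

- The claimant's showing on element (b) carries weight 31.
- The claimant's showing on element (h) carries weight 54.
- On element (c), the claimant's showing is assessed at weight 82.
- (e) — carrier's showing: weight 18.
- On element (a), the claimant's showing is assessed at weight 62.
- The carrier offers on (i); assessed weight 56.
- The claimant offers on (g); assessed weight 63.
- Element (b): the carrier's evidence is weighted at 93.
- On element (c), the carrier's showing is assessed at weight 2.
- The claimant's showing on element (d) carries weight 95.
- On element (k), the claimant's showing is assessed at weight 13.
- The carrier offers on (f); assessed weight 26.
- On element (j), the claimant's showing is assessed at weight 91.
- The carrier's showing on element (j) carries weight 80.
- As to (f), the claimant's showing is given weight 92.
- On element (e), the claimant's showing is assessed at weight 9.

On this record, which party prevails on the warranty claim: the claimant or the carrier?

— Issue I —
At Stage I.1 the claimant must meet the preponderance of the evidence (weight is at least 52): on (a) the weight is 62, ≥ 52, so (a) meets the standard.
  Stage I.1 is satisfied; the onus moves to the carrier.
At Stage I.2 the carrier must meet the preponderance of the evidence (weight is at least 52): on (b) the weight is 93 less the opposing 31 gives net 62, ≥ 52, so (b) meets the standard.
  All elements met at the final stage.
Every stage carried; the carrier prevails on this issue.
— Issue II —
Stage II.1 — burden on claimant; standard: a clear and cogent showing (weight is at least 77).
    (c): 82 − 2 = 80 ≥ 77 [met]
    (d): 95 ≥ 77 [met]
  All elements met. The burden passes to the carrier.
Stage II.2 — burden on carrier; standard: a scintilla of evidence (weight exceeds 8).
    (e): 18 − 9 = 9 > 8 [met]
  Stage II.2 carried; the burden shifts to the claimant.
Stage II.3 — burden on claimant; standard: a clear and cogent showing (weight is at least 77).
    (f): 92 − 26 = 66 < 77 [not met]
  The claimant does not carry Stage II.3.
The analysis ends at Stage II.3; the carrier prevails on this issue.
— Issue III —
Stage III.1 (claimant, a more-likely-than-not showing, weight is at least 53): (g) 63 ≥ 53 — meets; (h) 54 ≥ 53 — meets.
  All elements met. The burden passes to the carrier.
Stage III.2 (carrier, a more-likely-than-not showing, weight is at least 53): (i) 56 ≥ 53 — meets.
  Stage III.2 is satisfied; the onus moves to the claimant.
Stage III.3 (claimant, a production showing, weight is at least 15): (j) net 91−80=11 < 15 — fails; (k) 13 < 15 — fails.
  Not every element is met, so the claimant fails to carry Stage III.3.
The analysis ends at Stage III.3; the carrier prevails on this issue.
Per-issue: Issue I → carrier; Issue II → carrier; Issue III → carrier. The claimant must prevail on at least one issue; overall, the carrier prevails.

carrier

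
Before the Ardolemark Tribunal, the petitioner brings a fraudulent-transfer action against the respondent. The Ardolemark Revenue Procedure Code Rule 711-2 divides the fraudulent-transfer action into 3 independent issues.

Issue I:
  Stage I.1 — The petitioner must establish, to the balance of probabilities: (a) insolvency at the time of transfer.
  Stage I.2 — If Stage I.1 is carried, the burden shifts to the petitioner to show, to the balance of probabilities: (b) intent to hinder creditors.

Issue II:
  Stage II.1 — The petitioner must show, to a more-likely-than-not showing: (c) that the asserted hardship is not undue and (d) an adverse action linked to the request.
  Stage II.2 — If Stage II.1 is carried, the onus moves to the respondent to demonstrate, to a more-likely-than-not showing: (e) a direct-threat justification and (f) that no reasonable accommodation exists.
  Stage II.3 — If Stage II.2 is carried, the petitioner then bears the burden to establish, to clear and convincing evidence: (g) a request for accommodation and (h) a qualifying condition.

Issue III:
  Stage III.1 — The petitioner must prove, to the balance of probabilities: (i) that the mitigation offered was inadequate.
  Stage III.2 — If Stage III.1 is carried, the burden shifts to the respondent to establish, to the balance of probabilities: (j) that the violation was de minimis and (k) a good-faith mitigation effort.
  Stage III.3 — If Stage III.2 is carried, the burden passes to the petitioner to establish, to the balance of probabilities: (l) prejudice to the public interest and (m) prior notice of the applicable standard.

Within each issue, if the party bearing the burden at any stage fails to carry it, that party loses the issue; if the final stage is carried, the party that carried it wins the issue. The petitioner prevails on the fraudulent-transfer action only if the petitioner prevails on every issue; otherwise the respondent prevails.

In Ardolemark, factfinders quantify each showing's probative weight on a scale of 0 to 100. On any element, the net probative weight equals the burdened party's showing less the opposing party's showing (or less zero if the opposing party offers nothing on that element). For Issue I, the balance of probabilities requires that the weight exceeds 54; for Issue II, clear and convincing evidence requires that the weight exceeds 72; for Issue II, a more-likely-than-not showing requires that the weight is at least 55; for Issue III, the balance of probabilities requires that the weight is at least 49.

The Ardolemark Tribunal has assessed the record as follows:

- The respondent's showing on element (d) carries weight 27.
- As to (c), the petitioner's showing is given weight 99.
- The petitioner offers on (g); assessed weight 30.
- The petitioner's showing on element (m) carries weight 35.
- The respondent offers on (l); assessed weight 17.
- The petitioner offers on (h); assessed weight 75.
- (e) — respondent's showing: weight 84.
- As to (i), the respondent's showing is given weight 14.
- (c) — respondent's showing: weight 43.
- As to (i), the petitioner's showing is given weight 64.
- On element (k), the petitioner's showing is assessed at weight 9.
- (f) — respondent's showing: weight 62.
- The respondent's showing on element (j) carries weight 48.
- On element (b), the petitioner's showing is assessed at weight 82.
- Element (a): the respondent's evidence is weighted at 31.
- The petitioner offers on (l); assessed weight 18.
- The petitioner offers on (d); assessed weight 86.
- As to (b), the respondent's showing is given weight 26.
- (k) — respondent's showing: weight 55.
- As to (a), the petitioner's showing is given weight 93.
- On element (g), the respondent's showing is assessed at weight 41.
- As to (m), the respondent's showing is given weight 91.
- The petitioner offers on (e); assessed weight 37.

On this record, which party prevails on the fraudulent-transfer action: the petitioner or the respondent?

— Issue I —
Stage I.1 (petitioner, the balance of probabilities, weight exceeds 54): (a) net 93−31=62 > 54 — meets.
  All elements met. The petitioner retains the burden for Stage I.2.
Stage I.2 (petitioner, the balance of probabilities, weight exceeds 54): (b) net 82−26=56 > 54 — meets.
  The petitioner carries the last stage.
All stages carried — the petitioner prevails on this issue.
— Issue II —
At Stage II.1 the petitioner must meet a more-likely-than-not showing (weight is at least 55): on (c) the weight is 99 less the opposing 43 gives net 56, which does reach 55, so (c) meets the standard; on (d) the weight is 86 less the opposing 27 gives net 59, which does reach 55, so (d) meets the standard.
  The petitioner carries Stage II.1; the respondent now bears the burden.
At Stage II.2 the respondent must meet a more-likely-than-not showing (weight is at least 55): on (e) the weight is 84 less the opposing 37 gives net 47, which does not reach 55, so (e) does not meet the standard; on (f) the weight is 62, ≥ 55, so (f) meets the standard.
  Not every element is met, so the respondent fails to carry Stage II.2.
The petitioner prevails on this issue.
— Issue III —
At Stage III.1 the petitioner must meet the balance of probabilities (weight is at least 49): on (i) the weight is 64 less the opposing 14 gives net 50, ≥ 49, so (i) meets the standard.
  Stage III.1 carried; the burden shifts to the respondent.
At Stage III.2 the respondent must meet the balance of probabilities (weight is at least 49): on (j) the weight is 48, < 49, so (j) does not meet the standard; on (k) the weight is 55 less the opposing 9 gives net 46, < 49, so (k) does not meet the standard.
  The respondent does not carry Stage III.2.
The analysis ends at Stage III.2; the petitioner prevails on this issue.
Per-issue: Issue I → petitioner; Issue II → petitioner; Issue III → petitioner. The petitioner must prevail on every issue; overall, the petitioner prevails.

petitioner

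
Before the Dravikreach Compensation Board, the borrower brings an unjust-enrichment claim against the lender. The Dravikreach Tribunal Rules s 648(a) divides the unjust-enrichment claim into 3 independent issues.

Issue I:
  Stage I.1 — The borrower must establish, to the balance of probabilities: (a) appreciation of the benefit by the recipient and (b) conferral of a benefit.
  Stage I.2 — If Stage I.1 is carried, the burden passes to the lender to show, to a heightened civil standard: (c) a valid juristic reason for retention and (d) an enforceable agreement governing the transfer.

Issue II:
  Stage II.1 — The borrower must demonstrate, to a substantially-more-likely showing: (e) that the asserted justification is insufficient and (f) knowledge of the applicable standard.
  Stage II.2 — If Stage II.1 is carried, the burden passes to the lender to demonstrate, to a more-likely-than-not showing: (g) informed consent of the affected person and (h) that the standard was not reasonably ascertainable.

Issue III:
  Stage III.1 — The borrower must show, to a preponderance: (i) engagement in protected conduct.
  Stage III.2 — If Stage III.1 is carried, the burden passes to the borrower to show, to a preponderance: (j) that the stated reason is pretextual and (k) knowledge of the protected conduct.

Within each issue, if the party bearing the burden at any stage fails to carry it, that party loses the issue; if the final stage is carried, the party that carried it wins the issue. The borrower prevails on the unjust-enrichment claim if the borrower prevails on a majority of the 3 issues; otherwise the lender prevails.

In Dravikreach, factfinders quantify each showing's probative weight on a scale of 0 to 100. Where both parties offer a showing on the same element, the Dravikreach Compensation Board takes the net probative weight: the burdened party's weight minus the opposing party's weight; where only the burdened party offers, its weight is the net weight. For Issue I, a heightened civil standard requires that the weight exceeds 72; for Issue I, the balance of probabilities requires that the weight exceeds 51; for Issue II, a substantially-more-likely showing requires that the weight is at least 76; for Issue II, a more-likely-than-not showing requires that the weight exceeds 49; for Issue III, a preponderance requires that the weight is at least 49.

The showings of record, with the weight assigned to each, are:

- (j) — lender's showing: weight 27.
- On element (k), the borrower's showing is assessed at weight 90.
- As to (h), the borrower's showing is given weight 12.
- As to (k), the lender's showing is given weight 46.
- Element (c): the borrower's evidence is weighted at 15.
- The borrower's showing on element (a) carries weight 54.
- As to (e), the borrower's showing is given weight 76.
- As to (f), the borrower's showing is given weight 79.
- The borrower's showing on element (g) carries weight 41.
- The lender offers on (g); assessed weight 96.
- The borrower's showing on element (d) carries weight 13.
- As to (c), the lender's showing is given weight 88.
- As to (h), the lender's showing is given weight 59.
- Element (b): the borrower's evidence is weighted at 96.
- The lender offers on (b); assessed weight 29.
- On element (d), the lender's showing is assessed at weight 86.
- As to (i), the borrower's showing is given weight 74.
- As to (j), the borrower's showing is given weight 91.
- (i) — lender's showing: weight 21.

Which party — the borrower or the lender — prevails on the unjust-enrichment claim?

lender

— Issue I —
At Stage I.1 the borrower must meet the balance of probabilities (weight exceeds 51): on (a) the weight is 54, which does exceed 51, so (a) meets the standard; on (b) the weight is 96 less the opposing 29 gives net 67, which does exceed 51, so (b) meets the standard.
  Stage I.1 carried; the burden shifts to the lender.
At Stage I.2 the lender must meet a heightened civil standard (weight exceeds 72): on (c) the weight is 88 less the opposing 15 gives net 73, which does exceed 72, so (c) meets the standard; on (d) the weight is 86 less the opposing 13 gives net 73, > 72, so (d) meets the standard.
  All elements met at the final stage.
Every stage carried; the lender prevails on this issue.
— Issue II —
At Stage II.1 the borrower must meet a substantially-more-likely showing (weight is at least 76): on (e) the weight is 76, which does reach 76, so (e) meets the standard; on (f) the weight is 79, which does reach 76, so (f) meets the standard.
  Stage II.1 is satisfied; the onus moves to the lender.
At Stage II.2 the lender must meet a more-likely-than-not showing (weight exceeds 49): on (g) the weight is 96 less the opposing 41 gives net 55, which does exceed 49, so (g) meets the standard; on (h) the weight is 59 less the opposing 12 gives net 47, which does not exceed 49, so (h) does not meet the standard.
  Not every element is met, so the lender fails to carry Stage II.2.
The borrower prevails on this issue.
— Issue III —
Stage III.1 — burden on borrower; standard: a preponderance (weight is at least 49).
    (i): 74 − 21 = 53 ≥ 49 [met]
  All elements met. The borrower retains the burden for Stage III.2.
Stage III.2 — burden on borrower; standard: a preponderance (weight is at least 49).
    (j): 91 − 27 = 64 ≥ 49 [met]
    (k): 90 − 46 = 44 < 49 [not met]
  The borrower does not carry Stage III.2.
So the lender prevails on this issue.
Per-issue: Issue I → lender; Issue II → borrower; Issue III → lender. The borrower must prevail on a majority of issues; overall, the lender prevails.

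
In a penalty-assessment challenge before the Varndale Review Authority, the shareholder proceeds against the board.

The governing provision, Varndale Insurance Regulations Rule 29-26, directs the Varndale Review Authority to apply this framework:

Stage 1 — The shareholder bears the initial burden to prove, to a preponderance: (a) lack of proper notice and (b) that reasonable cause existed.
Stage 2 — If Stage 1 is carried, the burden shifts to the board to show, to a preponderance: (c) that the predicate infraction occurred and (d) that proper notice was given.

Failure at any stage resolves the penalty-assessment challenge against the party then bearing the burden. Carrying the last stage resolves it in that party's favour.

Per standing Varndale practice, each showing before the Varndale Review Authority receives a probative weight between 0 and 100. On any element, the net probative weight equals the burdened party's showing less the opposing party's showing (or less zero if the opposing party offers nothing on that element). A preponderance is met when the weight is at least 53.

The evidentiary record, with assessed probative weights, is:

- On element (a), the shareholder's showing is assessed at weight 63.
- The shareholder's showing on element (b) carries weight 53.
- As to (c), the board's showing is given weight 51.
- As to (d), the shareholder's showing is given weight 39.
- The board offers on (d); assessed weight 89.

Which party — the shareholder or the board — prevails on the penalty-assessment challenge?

Stage 1 — burden on shareholder; standard: a preponderance (weight is at least 53).
    (a): 63 ≥ 53 [met]
    (b): 53 ≥ 53 [met]
  All elements met. The burden passes to the board.
Stage 2 — burden on board; standard: a preponderance (weight is at least 53).
    (c): 51 < 53 [not met]
    (d): 89 − 39 = 50 < 53 [not met]
  The board does not carry Stage 2.
The shareholder prevails.

shareholder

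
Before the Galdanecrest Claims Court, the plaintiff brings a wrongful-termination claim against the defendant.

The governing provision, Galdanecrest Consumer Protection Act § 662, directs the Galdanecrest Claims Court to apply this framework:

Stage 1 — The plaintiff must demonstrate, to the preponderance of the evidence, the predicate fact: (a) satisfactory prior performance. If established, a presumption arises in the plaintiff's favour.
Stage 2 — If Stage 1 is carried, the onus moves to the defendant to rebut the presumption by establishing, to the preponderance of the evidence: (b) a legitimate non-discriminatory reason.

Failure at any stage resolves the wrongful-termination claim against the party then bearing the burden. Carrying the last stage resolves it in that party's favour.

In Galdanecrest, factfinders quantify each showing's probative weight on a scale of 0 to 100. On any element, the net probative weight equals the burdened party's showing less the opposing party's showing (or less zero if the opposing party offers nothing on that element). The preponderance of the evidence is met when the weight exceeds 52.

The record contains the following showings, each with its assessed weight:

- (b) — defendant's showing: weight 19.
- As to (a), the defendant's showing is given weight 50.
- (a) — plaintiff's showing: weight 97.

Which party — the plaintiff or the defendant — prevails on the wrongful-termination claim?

defendant

Stage 1 (plaintiff, the preponderance of the evidence, weight exceeds 52): (a) net 97−50=47 ≤ 52 — fails.
  The plaintiff does not carry Stage 1.
So the defendant prevails.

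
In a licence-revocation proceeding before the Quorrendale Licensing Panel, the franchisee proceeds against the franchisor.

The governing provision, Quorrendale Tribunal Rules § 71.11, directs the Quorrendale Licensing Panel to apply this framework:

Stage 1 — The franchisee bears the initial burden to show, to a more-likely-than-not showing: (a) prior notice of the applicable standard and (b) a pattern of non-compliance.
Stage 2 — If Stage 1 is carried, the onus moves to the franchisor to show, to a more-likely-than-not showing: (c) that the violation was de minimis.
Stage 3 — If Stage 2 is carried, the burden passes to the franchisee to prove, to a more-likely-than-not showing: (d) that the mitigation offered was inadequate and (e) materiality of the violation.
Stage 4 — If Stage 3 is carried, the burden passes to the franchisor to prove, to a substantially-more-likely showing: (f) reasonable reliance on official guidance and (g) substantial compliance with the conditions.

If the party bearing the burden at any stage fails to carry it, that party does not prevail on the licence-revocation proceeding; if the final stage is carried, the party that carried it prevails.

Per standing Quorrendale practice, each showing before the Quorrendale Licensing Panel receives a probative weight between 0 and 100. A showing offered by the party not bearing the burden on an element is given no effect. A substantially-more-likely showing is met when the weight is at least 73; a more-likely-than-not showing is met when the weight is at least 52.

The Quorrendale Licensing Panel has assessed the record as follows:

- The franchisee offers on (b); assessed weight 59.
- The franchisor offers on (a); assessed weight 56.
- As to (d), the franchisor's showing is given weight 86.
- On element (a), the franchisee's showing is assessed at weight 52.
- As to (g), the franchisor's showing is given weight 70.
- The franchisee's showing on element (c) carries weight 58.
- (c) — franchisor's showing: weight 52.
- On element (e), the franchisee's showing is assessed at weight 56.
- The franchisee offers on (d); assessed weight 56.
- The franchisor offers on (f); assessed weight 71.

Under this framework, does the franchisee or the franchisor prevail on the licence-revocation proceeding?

Stage 1 — burden on franchisee; standard: a more-likely-than-not showing (weight is at least 52).
    (a): 52 (franchisor's 56 disregarded) ≥ 52 [met]
    (b): 59 ≥ 52 [met]
  All elements met. The burden passes to the franchisor.
Stage 2 — burden on franchisor; standard: a more-likely-than-not showing (weight is at least 52).
    (c): 52 (franchisee's 58 disregarded) ≥ 52 [met]
  The franchisor carries Stage 2; the franchisee now bears the burden.
Stage 3 — burden on franchisee; standard: a more-likely-than-not showing (weight is at least 52).
    (d): 56 (franchisor's 86 disregarded) ≥ 52 [met]
    (e): 56 ≥ 52 [met]
  The franchisee carries Stage 3; the franchisor now bears the burden.
Stage 4 — burden on franchisor; standard: a substantially-more-likely showing (weight is at least 73).
    (f): 71 < 73 [not met]
    (g): 70 < 73 [not met]
  Stage 4 not carried; the franchisor fails its burden.
The franchisee prevails.

franchisee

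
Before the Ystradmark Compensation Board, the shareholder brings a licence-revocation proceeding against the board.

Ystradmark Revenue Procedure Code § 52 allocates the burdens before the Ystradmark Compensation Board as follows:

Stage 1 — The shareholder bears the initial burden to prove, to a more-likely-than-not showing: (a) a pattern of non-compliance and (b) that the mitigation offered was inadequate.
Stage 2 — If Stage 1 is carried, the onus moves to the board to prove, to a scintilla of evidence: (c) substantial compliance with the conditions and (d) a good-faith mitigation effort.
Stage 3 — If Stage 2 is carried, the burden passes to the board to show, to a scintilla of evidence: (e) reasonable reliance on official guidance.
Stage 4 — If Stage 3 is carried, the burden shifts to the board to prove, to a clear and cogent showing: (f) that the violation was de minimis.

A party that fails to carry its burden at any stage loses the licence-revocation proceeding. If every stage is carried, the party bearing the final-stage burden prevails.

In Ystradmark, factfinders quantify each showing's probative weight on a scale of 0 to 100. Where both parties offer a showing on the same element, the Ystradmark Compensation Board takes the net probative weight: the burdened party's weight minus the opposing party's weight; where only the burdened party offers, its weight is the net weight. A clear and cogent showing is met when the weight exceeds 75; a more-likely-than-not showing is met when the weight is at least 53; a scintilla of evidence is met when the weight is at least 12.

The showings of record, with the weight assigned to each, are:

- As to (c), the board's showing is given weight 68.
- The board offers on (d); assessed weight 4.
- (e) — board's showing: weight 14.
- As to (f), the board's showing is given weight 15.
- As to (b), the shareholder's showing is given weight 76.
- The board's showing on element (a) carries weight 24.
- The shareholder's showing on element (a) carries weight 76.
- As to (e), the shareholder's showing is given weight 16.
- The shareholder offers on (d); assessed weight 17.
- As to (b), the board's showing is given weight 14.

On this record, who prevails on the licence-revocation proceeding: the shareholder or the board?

Stage 1 — burden on shareholder; standard: a more-likely-than-not showing (weight is at least 53).
    (a): 76 − 24 = 52 < 53 [not met]
    (b): 76 − 14 = 62 ≥ 53 [met]
  The shareholder does not carry Stage 1.
So the board prevails.

board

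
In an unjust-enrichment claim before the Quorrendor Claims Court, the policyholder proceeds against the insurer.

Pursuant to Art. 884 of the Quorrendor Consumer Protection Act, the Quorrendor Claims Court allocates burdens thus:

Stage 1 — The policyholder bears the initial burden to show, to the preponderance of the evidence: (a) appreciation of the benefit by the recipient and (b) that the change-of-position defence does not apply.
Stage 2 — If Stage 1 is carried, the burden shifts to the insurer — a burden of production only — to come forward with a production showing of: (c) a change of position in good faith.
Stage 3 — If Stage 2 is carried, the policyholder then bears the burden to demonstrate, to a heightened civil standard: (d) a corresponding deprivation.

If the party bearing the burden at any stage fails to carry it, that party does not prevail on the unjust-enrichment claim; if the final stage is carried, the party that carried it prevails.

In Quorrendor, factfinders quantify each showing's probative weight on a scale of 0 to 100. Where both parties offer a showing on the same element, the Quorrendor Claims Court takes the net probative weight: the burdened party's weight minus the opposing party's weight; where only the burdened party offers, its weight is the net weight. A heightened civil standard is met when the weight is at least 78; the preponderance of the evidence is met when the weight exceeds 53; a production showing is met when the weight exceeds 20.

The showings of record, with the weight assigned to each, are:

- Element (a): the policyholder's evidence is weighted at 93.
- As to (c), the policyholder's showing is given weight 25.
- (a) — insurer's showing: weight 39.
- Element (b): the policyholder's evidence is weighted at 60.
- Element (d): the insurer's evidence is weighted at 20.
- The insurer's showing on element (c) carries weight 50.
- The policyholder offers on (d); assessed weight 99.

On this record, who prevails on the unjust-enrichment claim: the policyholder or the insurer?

Stage 1 — burden on policyholder; standard: the preponderance of the evidence (weight exceeds 53).
    (a): 93 − 39 = 54 > 53 [met]
    (b): 60 > 53 [met]
  The policyholder carries Stage 1; the insurer now bears the burden.
Stage 2 — burden on insurer; standard: a production showing (weight exceeds 20).
    (c): 50 − 25 = 25 > 20 [met]
  The insurer carries Stage 2; the policyholder now bears the burden.
Stage 3 — burden on policyholder; standard: a heightened civil standard (weight is at least 78).
    (d): 99 − 20 = 79 ≥ 78 [met]
  The policyholder carries the last stage.
With every stage satisfied, the policyholder prevails.

policyholder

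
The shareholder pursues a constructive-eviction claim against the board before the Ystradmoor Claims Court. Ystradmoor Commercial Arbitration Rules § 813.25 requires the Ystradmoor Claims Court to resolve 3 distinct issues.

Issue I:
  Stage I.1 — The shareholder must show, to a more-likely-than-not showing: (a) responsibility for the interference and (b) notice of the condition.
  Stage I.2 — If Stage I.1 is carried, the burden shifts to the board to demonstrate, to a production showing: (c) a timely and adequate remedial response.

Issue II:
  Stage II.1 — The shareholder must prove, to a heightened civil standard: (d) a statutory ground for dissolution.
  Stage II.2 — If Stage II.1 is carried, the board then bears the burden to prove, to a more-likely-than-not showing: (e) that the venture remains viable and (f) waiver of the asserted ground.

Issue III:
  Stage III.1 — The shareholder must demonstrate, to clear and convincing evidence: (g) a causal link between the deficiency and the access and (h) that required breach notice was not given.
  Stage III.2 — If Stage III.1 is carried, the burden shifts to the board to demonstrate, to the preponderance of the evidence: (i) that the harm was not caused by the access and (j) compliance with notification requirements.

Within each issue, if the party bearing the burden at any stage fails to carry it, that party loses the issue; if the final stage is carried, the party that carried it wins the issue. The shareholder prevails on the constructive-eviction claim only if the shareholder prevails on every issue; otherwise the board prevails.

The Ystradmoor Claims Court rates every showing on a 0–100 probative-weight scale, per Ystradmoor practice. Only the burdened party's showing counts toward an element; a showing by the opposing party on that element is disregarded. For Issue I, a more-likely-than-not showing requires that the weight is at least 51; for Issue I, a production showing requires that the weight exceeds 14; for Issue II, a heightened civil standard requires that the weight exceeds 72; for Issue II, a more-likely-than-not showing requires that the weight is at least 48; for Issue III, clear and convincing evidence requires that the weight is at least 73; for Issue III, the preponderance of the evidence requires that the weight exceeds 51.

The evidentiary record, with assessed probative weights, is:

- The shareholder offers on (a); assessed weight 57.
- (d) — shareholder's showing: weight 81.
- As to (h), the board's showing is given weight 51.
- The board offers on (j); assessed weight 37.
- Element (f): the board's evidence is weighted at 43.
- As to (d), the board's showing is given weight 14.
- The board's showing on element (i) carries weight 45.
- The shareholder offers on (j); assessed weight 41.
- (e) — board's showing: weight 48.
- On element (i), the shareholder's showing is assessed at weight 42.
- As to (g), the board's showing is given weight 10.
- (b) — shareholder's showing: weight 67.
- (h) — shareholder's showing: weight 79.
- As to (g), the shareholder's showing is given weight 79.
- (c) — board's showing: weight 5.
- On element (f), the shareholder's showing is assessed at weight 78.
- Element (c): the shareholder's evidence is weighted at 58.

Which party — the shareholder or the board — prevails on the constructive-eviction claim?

— Issue I —
At Stage I.1 the shareholder must meet a more-likely-than-not showing (weight is at least 51): on (a) the weight is 57, which does reach 51, so (a) meets the standard; on (b) the weight is 67, which does reach 51, so (b) meets the standard.
  Stage I.1 carried; the burden shifts to the board.
At Stage I.2 the board must meet a production showing (weight exceeds 14): on (c) the weight is 5 (the shareholder's 58 is given no effect), which does not exceed 14, so (c) does not meet the standard.
  Stage I.2 not carried; the board fails its burden.
The analysis ends at Stage I.2; the shareholder prevails on this issue.
— Issue II —
At Stage II.1 the shareholder must meet a heightened civil standard (weight exceeds 72): on (d) the weight is 81 (the board's 14 is given no effect), which does exceed 72, so (d) meets the standard.
  Stage II.1 is satisfied; the onus moves to the board.
At Stage II.2 the board must meet a more-likely-than-not showing (weight is at least 48): on (e) the weight is 48, which does reach 48, so (e) meets the standard; on (f) the weight is 43 (the shareholder's 78 is given no effect), which does not reach 48, so (f) does not meet the standard.
  Not every element is met, so the board fails to carry Stage II.2.
The analysis ends at Stage II.2; the shareholder prevails on this issue.
— Issue III —
At Stage III.1 the shareholder must meet clear and convincing evidence (weight is at least 73): on (g) the weight is 79 (the board's 10 is given no effect), which does reach 73, so (g) meets the standard; on (h) the weight is 79 (the board's 51 is given no effect), ≥ 73, so (h) meets the standard.
  The shareholder carries Stage III.1; the board now bears the burden.
At Stage III.2 the board must meet the preponderance of the evidence (weight exceeds 51): on (i) the weight is 45 (the shareholder's 42 is given no effect), which does not exceed 51, so (i) does not meet the standard; on (j) the weight is 37 (the shareholder's 41 is given no effect), ≤ 51, so (j) does not meet the standard.
  Not every element is met, so the board fails to carry Stage III.2.
The shareholder prevails on this issue.
Per-issue: Issue I → shareholder; Issue II → shareholder; Issue III → shareholder. The shareholder must prevail on every issue; overall, the shareholder prevails.

shareholder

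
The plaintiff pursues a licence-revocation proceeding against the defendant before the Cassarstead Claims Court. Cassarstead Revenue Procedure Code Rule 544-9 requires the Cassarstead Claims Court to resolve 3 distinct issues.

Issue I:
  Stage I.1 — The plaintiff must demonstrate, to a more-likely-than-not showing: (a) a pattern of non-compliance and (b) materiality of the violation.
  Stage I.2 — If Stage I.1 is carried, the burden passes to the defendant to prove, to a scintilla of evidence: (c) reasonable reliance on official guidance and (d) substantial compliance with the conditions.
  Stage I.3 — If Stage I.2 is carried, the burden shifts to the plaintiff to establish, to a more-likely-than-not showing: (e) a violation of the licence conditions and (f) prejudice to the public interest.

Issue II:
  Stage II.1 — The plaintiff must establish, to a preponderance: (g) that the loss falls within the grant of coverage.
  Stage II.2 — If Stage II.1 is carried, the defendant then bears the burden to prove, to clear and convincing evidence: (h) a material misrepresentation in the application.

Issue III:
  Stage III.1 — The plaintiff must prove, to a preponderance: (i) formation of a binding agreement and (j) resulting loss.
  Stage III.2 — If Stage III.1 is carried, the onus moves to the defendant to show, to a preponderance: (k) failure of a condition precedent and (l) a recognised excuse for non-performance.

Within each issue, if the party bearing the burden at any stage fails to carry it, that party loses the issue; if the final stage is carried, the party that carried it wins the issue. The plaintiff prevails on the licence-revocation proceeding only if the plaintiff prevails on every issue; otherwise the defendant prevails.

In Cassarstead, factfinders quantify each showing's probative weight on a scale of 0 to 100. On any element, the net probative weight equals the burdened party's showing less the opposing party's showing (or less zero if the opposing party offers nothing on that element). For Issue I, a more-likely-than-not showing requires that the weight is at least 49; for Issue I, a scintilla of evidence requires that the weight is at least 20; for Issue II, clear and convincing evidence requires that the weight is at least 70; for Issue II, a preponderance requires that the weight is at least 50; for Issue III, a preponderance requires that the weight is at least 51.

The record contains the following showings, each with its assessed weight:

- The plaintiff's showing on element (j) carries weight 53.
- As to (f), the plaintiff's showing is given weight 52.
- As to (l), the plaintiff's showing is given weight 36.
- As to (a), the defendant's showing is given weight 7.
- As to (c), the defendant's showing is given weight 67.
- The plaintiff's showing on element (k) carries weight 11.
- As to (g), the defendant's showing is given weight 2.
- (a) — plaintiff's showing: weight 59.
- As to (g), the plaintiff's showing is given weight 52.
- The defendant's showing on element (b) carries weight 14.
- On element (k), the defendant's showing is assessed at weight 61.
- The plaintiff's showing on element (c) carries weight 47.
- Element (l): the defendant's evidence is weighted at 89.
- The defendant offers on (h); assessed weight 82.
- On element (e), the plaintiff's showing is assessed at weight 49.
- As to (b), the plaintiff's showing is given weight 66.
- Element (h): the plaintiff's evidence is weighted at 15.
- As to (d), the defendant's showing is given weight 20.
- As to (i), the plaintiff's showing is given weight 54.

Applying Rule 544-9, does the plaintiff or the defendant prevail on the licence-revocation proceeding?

— Issue I —
At Stage I.1 the plaintiff must meet a more-likely-than-not showing (weight is at least 49): on (a) the weight is 59 less the opposing 7 gives net 52, which does reach 49, so (a) meets the standard; on (b) the weight is 66 less the opposing 14 gives net 52, which does reach 49, so (b) meets the standard.
  All elements met. The burden passes to the defendant.
At Stage I.2 the defendant must meet a scintilla of evidence (weight is at least 20): on (c) the weight is 67 less the opposing 47 gives net 20, which does reach 20, so (c) meets the standard; on (d) the weight is 20, which does reach 20, so (d) meets the standard.
  All elements met. The burden passes to the plaintiff.
At Stage I.3 the plaintiff must meet a more-likely-than-not showing (weight is at least 49): on (e) the weight is 49, ≥ 49, so (e) meets the standard; on (f) the weight is 52, which does reach 49, so (f) meets the standard.
  The plaintiff carries the last stage.
All stages carried — the plaintiff prevails on this issue.
— Issue II —
Stage II.1 — burden on plaintiff; standard: a preponderance (weight is at least 50).
    (g): 52 − 2 = 50 ≥ 50 [met]
  All elements met. The burden passes to the defendant.
Stage II.2 — burden on defendant; standard: clear and convincing evidence (weight is at least 70).
    (h): 82 − 15 = 67 < 70 [not met]
  Stage II.2 not carried; the defendant fails its burden.
The plaintiff prevails on this issue.
— Issue III —
At Stage III.1 the plaintiff must meet a preponderance (weight is at least 51): on (i) the weight is 54, which does reach 51, so (i) meets the standard; on (j) the weight is 53, which does reach 51, so (j) meets the standard.
  The plaintiff carries Stage III.1; the defendant now bears the burden.
At Stage III.2 the defendant must meet a preponderance (weight is at least 51): on (k) the weight is 61 less the opposing 11 gives net 50, which does not reach 51, so (k) does not meet the standard; on (l) the weight is 89 less the opposing 36 gives net 53, which does reach 51, so (l) meets the standard.
  Stage III.2 not carried; the defendant fails its burden.
So the plaintiff prevails on this issue.
Per-issue: Issue I → plaintiff; Issue II → plaintiff; Issue III → plaintiff. The plaintiff must prevail on every issue; overall, the plaintiff prevails.

plaintiff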